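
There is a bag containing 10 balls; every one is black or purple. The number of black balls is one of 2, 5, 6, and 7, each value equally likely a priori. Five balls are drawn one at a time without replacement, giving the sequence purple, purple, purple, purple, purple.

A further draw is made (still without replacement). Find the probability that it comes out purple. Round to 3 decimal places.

Under each hypothesis, the probability of the observed sequence is: P(data | r = 2) = (8/10)(7/9)(6/8)(5/7)(4/6) = 0.22222; P(data | r = 5) = (5/10)(4/9)(3/8)(2/7)(1/6) = 0.0039683; P(data | r = 6) = (4/10)(3/9)(2/8)(1/7)(0/6) = 0; P(data | r = 7) = (3/10)(2/9)(1/8)(0/7) = 0.
Weighting by the prior gives 1/4 · 0.22222 = 0.055556, 1/4 · 0.0039683 = 0.00099206, 1/4 · 0 = 0, 1/4 · 0 = 0; with total 0.056548.
Dividing through by the total gives posterior P(r = 2 | data) = 0.98246, P(r = 5 | data) = 0.017544, P(r = 6 | data) = 0, P(r = 7 | data) = 0.
The predictive probability is P(purple next | data) = (3/5)(0.98246) + (0)(0.017544) = 0.58947.

0.589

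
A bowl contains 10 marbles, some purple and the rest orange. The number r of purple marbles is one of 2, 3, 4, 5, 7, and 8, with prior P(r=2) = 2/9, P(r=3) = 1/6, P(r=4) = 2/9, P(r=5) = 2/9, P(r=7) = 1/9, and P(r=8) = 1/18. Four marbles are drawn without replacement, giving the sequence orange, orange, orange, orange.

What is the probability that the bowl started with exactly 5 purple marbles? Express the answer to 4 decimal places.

0.0430

Under each hypothesis, the probability of the observed sequence is: P(data | r = 2) = (8/10)(7/9)(6/8)(5/7) = 1/3; P(data | r = 3) = (7/10)(6/9)(5/8)(4/7) = 1/6; P(data | r = 4) = (6/10)(5/9)(4/8)(3/7) = 1/14; P(data | r = 5) = (5/10)(4/9)(3/8)(2/7) = 1/42; P(data | r = 7) = (3/10)(2/9)(1/8)(0/7) = 0; P(data | r = 8) = (2/10)(1/9)(0/8) = 0.
The prior-weighted likelihoods are 2/9 · 1/3 = 2/27, 1/6 · 1/6 = 1/36, 2/9 · 1/14 = 1/63, 2/9 · 1/42 = 1/189, 1/9 · 0 = 0, 1/18 · 0 = 0; these sum to 31/252.
So P(r = 5 | data) = (1/189) / (31/252) = 4/93.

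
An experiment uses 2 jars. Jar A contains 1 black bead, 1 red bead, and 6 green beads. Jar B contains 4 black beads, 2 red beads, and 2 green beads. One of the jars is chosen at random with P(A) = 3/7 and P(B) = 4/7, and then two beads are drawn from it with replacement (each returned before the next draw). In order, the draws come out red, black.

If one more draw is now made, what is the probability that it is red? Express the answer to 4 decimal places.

0.2393

The likelihood of the observed sequence under each hypothesis: P(data | jar A) = (1/8)(1/8) = 1/64; P(data | jar B) = (2/8)(4/8) = 1/8.
The prior-weighted likelihoods are 3/7 · 1/64 = 3/448, 4/7 · 1/8 = 1/14; with total 5/64.
The posterior is then P(jar A | data) = 3/35, P(jar B | data) = 32/35.
So P(red next | data) = Σ P(red next | H) P(H | data) = (1/8)(3/35) + (1/4)(32/35) = 67/280.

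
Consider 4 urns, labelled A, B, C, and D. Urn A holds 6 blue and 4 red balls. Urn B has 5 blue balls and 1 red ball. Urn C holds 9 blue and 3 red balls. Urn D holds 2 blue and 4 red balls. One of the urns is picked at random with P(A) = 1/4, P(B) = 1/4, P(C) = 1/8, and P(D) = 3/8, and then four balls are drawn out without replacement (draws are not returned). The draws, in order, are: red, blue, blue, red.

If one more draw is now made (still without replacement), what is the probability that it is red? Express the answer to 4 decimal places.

The likelihood of the observed sequence under each hypothesis: P(data | urn A) = (4/10)(6/9)(5/8)(3/7) = 0.071429; P(data | urn B) = (1/6)(5/5)(4/4)(0/3) = 0; P(data | urn C) = (3/12)(9/11)(8/10)(2/9) = 0.036364; P(data | urn D) = (4/6)(2/5)(1/4)(3/3) = 0.066667.
Multiplying each by its prior: 1/4 · 0.071429 = 0.017857, 1/4 · 0 = 0, 1/8 · 0.036364 = 0.0045455, 3/8 · 0.066667 = 0.025; with total 0.047403.
Normalising, the posterior is P(urn A | data) = 0.37671, P(urn B | data) = 0, P(urn C | data) = 0.09589, P(urn D | data) = 0.5274.
The predictive probability is P(red next | data) = (1/3)(0.37671) + (1/8)(0.09589) + (1)(0.5274) = 0.66495.

0.6650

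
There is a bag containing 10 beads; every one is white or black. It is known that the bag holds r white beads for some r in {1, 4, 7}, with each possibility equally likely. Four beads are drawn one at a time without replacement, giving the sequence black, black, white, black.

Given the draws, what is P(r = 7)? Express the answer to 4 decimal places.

0.0409

Compute the likelihood of the observed sequence for each case: P(data | r = 1) = (9/10)(8/9)(1/8)(7/7) = 1/10; P(data | r = 4) = (6/10)(5/9)(4/8)(4/7) = 2/21; P(data | r = 7) = (3/10)(2/9)(7/8)(1/7) = 1/120.
Multiplying each by its prior: 1/3 · 1/10 = 1/30, 1/3 · 2/21 = 2/63, 1/3 · 1/120 = 1/360; these sum to 19/280.
So P(r = 7 | data) = (1/360) / (19/280) = 7/171.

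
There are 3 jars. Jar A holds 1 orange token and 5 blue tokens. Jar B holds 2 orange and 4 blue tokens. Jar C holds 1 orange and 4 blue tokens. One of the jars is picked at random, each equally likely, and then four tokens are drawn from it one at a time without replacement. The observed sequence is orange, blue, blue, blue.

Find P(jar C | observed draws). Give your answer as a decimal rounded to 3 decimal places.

Under each hypothesis, the probability of the observed sequence is: P(data | jar A) = (1/6)(5/5)(4/4)(3/3) = 1/6; P(data | jar B) = (2/6)(4/5)(3/4)(2/3) = 2/15; P(data | jar C) = (1/5)(4/4)(3/3)(2/2) = 1/5.
Multiplying each by its prior: 1/3 · 1/6 = 1/18, 1/3 · 2/15 = 2/45, 1/3 · 1/5 = 1/15; summing to 1/6.
Therefore the posterior P(jar C | data) = (1/15) / (1/6) = 2/5.

0.400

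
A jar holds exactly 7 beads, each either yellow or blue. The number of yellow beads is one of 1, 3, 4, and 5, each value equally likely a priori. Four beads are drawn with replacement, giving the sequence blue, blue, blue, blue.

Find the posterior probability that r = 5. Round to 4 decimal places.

0.0097

For each hypothesis, P(data | H) works out to: P(data | r = 1) = (6/7)(6/7)(6/7)(6/7) = 0.53978; P(data | r = 3) = (4/7)(4/7)(4/7)(4/7) = 0.10662; P(data | r = 4) = (3/7)(3/7)(3/7)(3/7) = 0.033736; P(data | r = 5) = (2/7)(2/7)(2/7)(2/7) = 0.0066639.
The prior-weighted likelihoods are 1/4 · 0.53978 = 0.13494, 1/4 · 0.10662 = 0.026656, 1/4 · 0.033736 = 0.008434, 1/4 · 0.0066639 = 0.001666; these sum to 0.1717.
By Bayes' rule, P(r = 5 | data) = (0.001666) / (0.1717) = 0.0097029.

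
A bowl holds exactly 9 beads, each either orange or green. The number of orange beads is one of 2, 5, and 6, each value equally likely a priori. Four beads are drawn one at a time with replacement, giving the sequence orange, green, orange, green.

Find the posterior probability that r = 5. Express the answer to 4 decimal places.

For each hypothesis, P(data | H) works out to: P(data | r = 2) = (2/9)(7/9)(2/9)(7/9) = 0.029873; P(data | r = 5) = (5/9)(4/9)(5/9)(4/9) = 0.060966; P(data | r = 6) = (6/9)(3/9)(6/9)(3/9) = 0.049383.
The prior-weighted likelihoods are 1/3 · 0.029873 = 0.0099578, 1/3 · 0.060966 = 0.020322, 1/3 · 0.049383 = 0.016461; with total 0.046741.
Therefore the posterior P(r = 5 | data) = (0.020322) / (0.046741) = 0.43478.

0.4348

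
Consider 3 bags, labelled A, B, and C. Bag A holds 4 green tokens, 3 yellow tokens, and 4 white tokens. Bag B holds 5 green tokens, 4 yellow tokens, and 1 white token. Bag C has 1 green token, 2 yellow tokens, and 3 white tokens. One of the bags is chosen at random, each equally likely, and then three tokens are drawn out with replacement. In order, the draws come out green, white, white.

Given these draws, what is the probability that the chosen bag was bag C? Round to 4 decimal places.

0.4397

The likelihood of the observed sequence under each hypothesis: P(data | bag A) = (4/11)(4/11)(4/11) = 0.048084; P(data | bag B) = (5/10)(1/10)(1/10) = 0.005; P(data | bag C) = (1/6)(3/6)(3/6) = 0.041667.
The prior-weighted likelihoods are 1/3 · 0.048084 = 0.016028, 1/3 · 0.005 = 0.0016667, 1/3 · 0.041667 = 0.013889; these sum to 0.031584.
Hence P(bag C | data) = (0.013889) / (0.031584) = 0.43975.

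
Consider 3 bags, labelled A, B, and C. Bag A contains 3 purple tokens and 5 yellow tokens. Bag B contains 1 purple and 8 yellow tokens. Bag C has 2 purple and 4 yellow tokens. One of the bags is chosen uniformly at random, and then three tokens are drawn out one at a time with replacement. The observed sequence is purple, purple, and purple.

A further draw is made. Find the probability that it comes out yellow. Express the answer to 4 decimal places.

0.6459

For each hypothesis, P(data | H) works out to: P(data | bag A) = (3/8)(3/8)(3/8) = 0.052734; P(data | bag B) = (1/9)(1/9)(1/9) = 0.0013717; P(data | bag C) = (2/6)(2/6)(2/6) = 0.037037.
Weighting by the prior gives 1/3 · 0.052734 = 0.017578, 1/3 · 0.0013717 = 0.00045725, 1/3 · 0.037037 = 0.012346; summing to 0.030381.
Dividing through by the total gives posterior P(bag A | data) = 0.57859, P(bag B | data) = 0.01505, P(bag C | data) = 0.40636.
The predictive probability is P(yellow next | data) = (5/8)(0.57859) + (8/9)(0.01505) + (2/3)(0.40636) = 0.6459.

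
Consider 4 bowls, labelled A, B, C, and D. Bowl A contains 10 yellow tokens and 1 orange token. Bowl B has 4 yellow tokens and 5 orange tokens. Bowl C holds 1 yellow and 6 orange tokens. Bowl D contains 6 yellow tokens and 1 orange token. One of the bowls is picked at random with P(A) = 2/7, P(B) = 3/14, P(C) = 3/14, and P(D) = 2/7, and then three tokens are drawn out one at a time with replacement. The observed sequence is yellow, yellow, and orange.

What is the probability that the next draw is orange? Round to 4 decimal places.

Under each hypothesis, the probability of the observed sequence is: P(data | bowl A) = (10/11)(10/11)(1/11) = 0.075131; P(data | bowl B) = (4/9)(4/9)(5/9) = 0.10974; P(data | bowl C) = (1/7)(1/7)(6/7) = 0.017493; P(data | bowl D) = (6/7)(6/7)(1/7) = 0.10496.
Multiplying each by its prior: 2/7 · 0.075131 = 0.021466, 3/14 · 0.10974 = 0.023516, 3/14 · 0.017493 = 0.0037484, 2/7 · 0.10496 = 0.029988; these sum to 0.078718.
Dividing through by the total gives posterior P(bowl A | data) = 0.2727, P(bowl B | data) = 0.29873, P(bowl C | data) = 0.047619, P(bowl D | data) = 0.38095.
So P(orange next | data) = Σ P(orange next | H) P(H | data) = (1/11)(0.2727) + (5/9)(0.29873) + (6/7)(0.047619) + (1/7)(0.38095) = 0.28599.

0.2860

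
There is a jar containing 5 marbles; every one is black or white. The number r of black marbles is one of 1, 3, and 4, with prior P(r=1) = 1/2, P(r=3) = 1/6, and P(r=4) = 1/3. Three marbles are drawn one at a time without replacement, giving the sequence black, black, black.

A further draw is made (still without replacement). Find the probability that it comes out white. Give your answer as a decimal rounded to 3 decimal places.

0.556

The likelihood of the observed sequence under each hypothesis: P(data | r = 1) = (1/5)(0/4) = 0; P(data | r = 3) = (3/5)(2/4)(1/3) = 1/10; P(data | r = 4) = (4/5)(3/4)(2/3) = 2/5.
Multiplying each by its prior: 1/2 · 0 = 0, 1/6 · 1/10 = 1/60, 1/3 · 2/5 = 2/15; with total 3/20.
Normalising, the posterior is P(r = 1 | data) = 0, P(r = 3 | data) = 1/9, P(r = 4 | data) = 8/9.
Averaging over the posterior, P(white next | data) = (1)(1/9) + (1/2)(8/9) = 5/9.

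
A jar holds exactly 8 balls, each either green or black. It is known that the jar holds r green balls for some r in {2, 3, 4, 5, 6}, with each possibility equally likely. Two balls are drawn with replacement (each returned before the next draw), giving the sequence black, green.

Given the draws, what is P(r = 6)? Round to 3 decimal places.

Compute the likelihood of the observed sequence for each case: P(data | r = 2) = (6/8)(2/8) = 3/16; P(data | r = 3) = (5/8)(3/8) = 15/64; P(data | r = 4) = (4/8)(4/8) = 1/4; P(data | r = 5) = (3/8)(5/8) = 15/64; P(data | r = 6) = (2/8)(6/8) = 3/16.
The prior-weighted likelihoods are 1/5 · 3/16 = 3/80, 1/5 · 15/64 = 3/64, 1/5 · 1/4 = 1/20, 1/5 · 15/64 = 3/64, 1/5 · 3/16 = 3/80; these sum to 7/32.
By Bayes' rule, P(r = 6 | data) = (3/80) / (7/32) = 6/35.

0.171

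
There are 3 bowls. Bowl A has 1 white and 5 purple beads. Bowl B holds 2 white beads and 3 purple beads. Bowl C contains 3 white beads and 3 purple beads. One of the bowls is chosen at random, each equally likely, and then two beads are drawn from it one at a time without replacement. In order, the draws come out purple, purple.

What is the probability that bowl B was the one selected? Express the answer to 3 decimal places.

The likelihood of the observed sequence under each hypothesis: P(data | bowl A) = (5/6)(4/5) = 2/3; P(data | bowl B) = (3/5)(2/4) = 3/10; P(data | bowl C) = (3/6)(2/5) = 1/5.
Weighting by the prior gives 1/3 · 2/3 = 2/9, 1/3 · 3/10 = 1/10, 1/3 · 1/5 = 1/15; these sum to 7/18.
By Bayes' rule, P(bowl B | data) = (1/10) / (7/18) = 9/35.

0.257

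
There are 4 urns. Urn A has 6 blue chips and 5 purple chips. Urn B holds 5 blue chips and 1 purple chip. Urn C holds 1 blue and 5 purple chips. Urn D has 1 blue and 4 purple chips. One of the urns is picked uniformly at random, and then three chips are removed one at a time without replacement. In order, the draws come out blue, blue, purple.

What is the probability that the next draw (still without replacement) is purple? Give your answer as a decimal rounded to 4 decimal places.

0.2381

Compute the likelihood of the observed sequence for each case: P(data | urn A) = (6/11)(5/10)(5/9) = 5/33; P(data | urn B) = (5/6)(4/5)(1/4) = 1/6; P(data | urn C) = (1/6)(0/5) = 0; P(data | urn D) = (1/5)(0/4) = 0.
Multiplying each by its prior: 1/4 · 5/33 = 5/132, 1/4 · 1/6 = 1/24, 1/4 · 0 = 0, 1/4 · 0 = 0; these sum to 7/88.
Normalising, the posterior is P(urn A | data) = 10/21, P(urn B | data) = 11/21, P(urn C | data) = 0, P(urn D | data) = 0.
Averaging over the posterior, P(purple next | data) = (1/2)(10/21) + (0)(11/21) = 5/21.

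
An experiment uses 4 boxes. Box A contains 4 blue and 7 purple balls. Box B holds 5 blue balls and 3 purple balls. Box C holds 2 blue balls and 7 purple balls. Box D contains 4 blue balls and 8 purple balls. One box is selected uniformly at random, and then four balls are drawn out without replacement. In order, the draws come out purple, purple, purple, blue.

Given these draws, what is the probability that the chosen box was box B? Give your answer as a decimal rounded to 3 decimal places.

0.048

For each hypothesis, P(data | H) works out to: P(data | box A) = (7/11)(6/10)(5/9)(4/8) = 0.10606; P(data | box B) = (3/8)(2/7)(1/6)(5/5) = 0.017857; P(data | box C) = (7/9)(6/8)(5/7)(2/6) = 0.13889; P(data | box D) = (8/12)(7/11)(6/10)(4/9) = 0.11313.
The prior-weighted likelihoods are 1/4 · 0.10606 = 0.026515, 1/4 · 0.017857 = 0.0044643, 1/4 · 0.13889 = 0.034722, 1/4 · 0.11313 = 0.028283; summing to 0.093984.
By Bayes' rule, P(box B | data) = (0.0044643) / (0.093984) = 0.0475.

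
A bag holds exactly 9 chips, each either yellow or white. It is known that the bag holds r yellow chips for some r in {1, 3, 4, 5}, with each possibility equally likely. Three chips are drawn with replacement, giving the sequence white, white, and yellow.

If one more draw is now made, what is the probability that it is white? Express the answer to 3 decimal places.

0.625

Compute the likelihood of the observed sequence for each case: P(data | r = 1) = (8/9)(8/9)(1/9) = 64/729; P(data | r = 3) = (6/9)(6/9)(3/9) = 4/27; P(data | r = 4) = (5/9)(5/9)(4/9) = 100/729; P(data | r = 5) = (4/9)(4/9)(5/9) = 80/729.
The prior-weighted likelihoods are 1/4 · 64/729 = 16/729, 1/4 · 4/27 = 1/27, 1/4 · 100/729 = 25/729, 1/4 · 80/729 = 20/729; summing to 88/729.
The posterior is then P(r = 1 | data) = 2/11, P(r = 3 | data) = 27/88, P(r = 4 | data) = 25/88, P(r = 5 | data) = 5/22.
So P(white next | data) = Σ P(white next | H) P(H | data) = (8/9)(2/11) + (2/3)(27/88) + (5/9)(25/88) + (4/9)(5/22) = 5/8.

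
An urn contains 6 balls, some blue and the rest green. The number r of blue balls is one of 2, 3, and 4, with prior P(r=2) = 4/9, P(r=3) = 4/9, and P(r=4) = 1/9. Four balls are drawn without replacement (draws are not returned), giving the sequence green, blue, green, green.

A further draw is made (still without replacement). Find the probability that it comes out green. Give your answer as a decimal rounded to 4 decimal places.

0.3636

For each hypothesis, P(data | H) works out to: P(data | r = 2) = (4/6)(2/5)(3/4)(2/3) = 2/15; P(data | r = 3) = (3/6)(3/5)(2/4)(1/3) = 1/20; P(data | r = 4) = (2/6)(4/5)(1/4)(0/3) = 0.
Weighting by the prior gives 4/9 · 2/15 = 8/135, 4/9 · 1/20 = 1/45, 1/9 · 0 = 0; summing to 11/135.
Dividing through by the total gives posterior P(r = 2 | data) = 8/11, P(r = 3 | data) = 3/11, P(r = 4 | data) = 0.
The predictive probability is P(green next | data) = (1/2)(8/11) + (0)(3/11) = 4/11.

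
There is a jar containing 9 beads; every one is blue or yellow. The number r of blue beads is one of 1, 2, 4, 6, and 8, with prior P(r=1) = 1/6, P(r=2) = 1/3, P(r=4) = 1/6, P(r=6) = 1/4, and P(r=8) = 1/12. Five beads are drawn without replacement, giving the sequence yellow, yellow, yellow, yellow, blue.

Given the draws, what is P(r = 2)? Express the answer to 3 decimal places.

0.609

Compute the likelihood of the observed sequence for each case: P(data | r = 1) = (8/9)(7/8)(6/7)(5/6)(1/5) = 1/9; P(data | r = 2) = (7/9)(6/8)(5/7)(4/6)(2/5) = 1/9; P(data | r = 4) = (5/9)(4/8)(3/7)(2/6)(4/5) = 2/63; P(data | r = 6) = (3/9)(2/8)(1/7)(0/6) = 0; P(data | r = 8) = (1/9)(0/8) = 0.
The prior-weighted likelihoods are 1/6 · 1/9 = 1/54, 1/3 · 1/9 = 1/27, 1/6 · 2/63 = 1/189, 1/4 · 0 = 0, 1/12 · 0 = 0; with total 23/378.
By Bayes' rule, P(r = 2 | data) = (1/27) / (23/378) = 14/23.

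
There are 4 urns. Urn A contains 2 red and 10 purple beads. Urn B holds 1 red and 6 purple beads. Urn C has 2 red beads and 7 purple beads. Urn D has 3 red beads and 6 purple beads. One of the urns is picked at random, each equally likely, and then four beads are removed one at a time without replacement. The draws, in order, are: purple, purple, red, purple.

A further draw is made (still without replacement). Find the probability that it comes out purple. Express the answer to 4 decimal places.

0.8265

Under each hypothesis, the probability of the observed sequence is: P(data | urn A) = (10/12)(9/11)(2/10)(8/9) = 0.12121; P(data | urn B) = (6/7)(5/6)(1/5)(4/4) = 0.14286; P(data | urn C) = (7/9)(6/8)(2/7)(5/6) = 0.13889; P(data | urn D) = (6/9)(5/8)(3/7)(4/6) = 0.11905.
Weighting by the prior gives 1/4 · 0.12121 = 0.030303, 1/4 · 0.14286 = 0.035714, 1/4 · 0.13889 = 0.034722, 1/4 · 0.11905 = 0.029762; summing to 0.1305.
Dividing through by the total gives posterior P(urn A | data) = 0.2322, P(urn B | data) = 0.27367, P(urn C | data) = 0.26607, P(urn D | data) = 0.22806.
The predictive probability is P(purple next | data) = (7/8)(0.2322) + (1)(0.27367) + (4/5)(0.26607) + (3/5)(0.22806) = 0.82654.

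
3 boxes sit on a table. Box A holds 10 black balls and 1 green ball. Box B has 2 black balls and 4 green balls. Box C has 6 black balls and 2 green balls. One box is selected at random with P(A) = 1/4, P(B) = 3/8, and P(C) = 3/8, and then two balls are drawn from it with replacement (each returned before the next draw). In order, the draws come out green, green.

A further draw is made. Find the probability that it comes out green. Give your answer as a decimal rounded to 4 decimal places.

For each hypothesis, P(data | H) works out to: P(data | box A) = (1/11)(1/11) = 0.0082645; P(data | box B) = (4/6)(4/6) = 0.44444; P(data | box C) = (2/8)(2/8) = 0.0625.
Multiplying each by its prior: 1/4 · 0.0082645 = 0.0020661, 3/8 · 0.44444 = 0.16667, 3/8 · 0.0625 = 0.023438; with total 0.19217.
Normalising, the posterior is P(box A | data) = 0.010751, P(box B | data) = 0.86729, P(box C | data) = 0.12196.
The predictive probability is P(green next | data) = (1/11)(0.010751) + (2/3)(0.86729) + (1/4)(0.12196) = 0.60966.

0.6097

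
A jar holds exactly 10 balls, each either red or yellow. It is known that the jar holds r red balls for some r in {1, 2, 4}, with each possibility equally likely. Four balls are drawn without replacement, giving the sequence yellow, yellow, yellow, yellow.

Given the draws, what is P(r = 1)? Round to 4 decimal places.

0.5972

Under each hypothesis, the probability of the observed sequence is: P(data | r = 1) = (9/10)(8/9)(7/8)(6/7) = 3/5; P(data | r = 2) = (8/10)(7/9)(6/8)(5/7) = 1/3; P(data | r = 4) = (6/10)(5/9)(4/8)(3/7) = 1/14.
Multiplying each by its prior: 1/3 · 3/5 = 1/5, 1/3 · 1/3 = 1/9, 1/3 · 1/14 = 1/42; with total 211/630.
So P(r = 1 | data) = (1/5) / (211/630) = 126/211.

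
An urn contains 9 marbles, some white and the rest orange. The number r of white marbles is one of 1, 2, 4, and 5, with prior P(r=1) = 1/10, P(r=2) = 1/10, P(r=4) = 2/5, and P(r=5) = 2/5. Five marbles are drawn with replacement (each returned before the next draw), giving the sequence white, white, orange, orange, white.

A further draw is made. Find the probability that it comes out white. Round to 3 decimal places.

The likelihood of the observed sequence under each hypothesis: P(data | r = 1) = (1/9)(1/9)(8/9)(8/9)(1/9) = 0.0010838; P(data | r = 2) = (2/9)(2/9)(7/9)(7/9)(2/9) = 0.0066386; P(data | r = 4) = (4/9)(4/9)(5/9)(5/9)(4/9) = 0.027096; P(data | r = 5) = (5/9)(5/9)(4/9)(4/9)(5/9) = 0.03387.
The prior-weighted likelihoods are 1/10 · 0.0010838 = 0.00010838, 1/10 · 0.0066386 = 0.00066386, 2/5 · 0.027096 = 0.010838, 2/5 · 0.03387 = 0.013548; these sum to 0.025159.
Dividing through by the total gives posterior P(r = 1 | data) = 0.004308, P(r = 2 | data) = 0.026387, P(r = 4 | data) = 0.4308, P(r = 5 | data) = 0.5385.
So P(white next | data) = Σ P(white next | H) P(H | data) = (1/9)(0.004308) + (2/9)(0.026387) + (4/9)(0.4308) + (5/9)(0.5385) = 0.49698.

0.497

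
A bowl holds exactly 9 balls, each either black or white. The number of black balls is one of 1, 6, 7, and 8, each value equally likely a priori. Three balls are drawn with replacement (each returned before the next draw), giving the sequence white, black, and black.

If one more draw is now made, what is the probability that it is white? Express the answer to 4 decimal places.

For each hypothesis, P(data | H) works out to: P(data | r = 1) = (8/9)(1/9)(1/9) = 0.010974; P(data | r = 6) = (3/9)(6/9)(6/9) = 0.14815; P(data | r = 7) = (2/9)(7/9)(7/9) = 0.13443; P(data | r = 8) = (1/9)(8/9)(8/9) = 0.087791.
Weighting by the prior gives 1/4 · 0.010974 = 0.0027435, 1/4 · 0.14815 = 0.037037, 1/4 · 0.13443 = 0.033608, 1/4 · 0.087791 = 0.021948; summing to 0.095336.
Dividing through by the total gives posterior P(r = 1 | data) = 0.028777, P(r = 6 | data) = 0.38849, P(r = 7 | data) = 0.35252, P(r = 8 | data) = 0.23022.
So P(white next | data) = Σ P(white next | H) P(H | data) = (8/9)(0.028777) + (1/3)(0.38849) + (2/9)(0.35252) + (1/9)(0.23022) = 0.25899.

0.2590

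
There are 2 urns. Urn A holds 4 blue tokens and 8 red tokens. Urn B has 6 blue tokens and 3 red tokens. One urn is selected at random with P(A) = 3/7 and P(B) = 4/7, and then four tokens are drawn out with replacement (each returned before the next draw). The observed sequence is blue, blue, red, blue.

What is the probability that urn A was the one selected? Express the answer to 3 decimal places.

0.158

For each hypothesis, P(data | H) works out to: P(data | urn A) = (4/12)(4/12)(8/12)(4/12) = 2/81; P(data | urn B) = (6/9)(6/9)(3/9)(6/9) = 8/81.
Multiplying each by its prior: 3/7 · 2/81 = 2/189, 4/7 · 8/81 = 32/567; these sum to 38/567.
Hence P(urn A | data) = (2/189) / (38/567) = 3/19.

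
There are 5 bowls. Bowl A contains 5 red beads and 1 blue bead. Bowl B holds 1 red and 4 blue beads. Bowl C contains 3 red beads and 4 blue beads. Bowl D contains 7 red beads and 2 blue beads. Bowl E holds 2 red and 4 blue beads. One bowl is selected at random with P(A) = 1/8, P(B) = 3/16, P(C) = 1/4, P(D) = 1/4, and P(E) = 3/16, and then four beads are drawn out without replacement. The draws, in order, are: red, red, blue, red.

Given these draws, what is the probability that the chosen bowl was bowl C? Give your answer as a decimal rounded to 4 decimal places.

0.1139

For each hypothesis, P(data | H) works out to: P(data | bowl A) = (5/6)(4/5)(1/4)(3/3) = 0.16667; P(data | bowl B) = (1/5)(0/4) = 0; P(data | bowl C) = (3/7)(2/6)(4/5)(1/4) = 0.028571; P(data | bowl D) = (7/9)(6/8)(2/7)(5/6) = 0.13889; P(data | bowl E) = (2/6)(1/5)(4/4)(0/3) = 0.
The prior-weighted likelihoods are 1/8 · 0.16667 = 0.020833, 3/16 · 0 = 0, 1/4 · 0.028571 = 0.0071429, 1/4 · 0.13889 = 0.034722, 3/16 · 0 = 0; these sum to 0.062698.
So P(bowl C | data) = (0.0071429) / (0.062698) = 0.11392.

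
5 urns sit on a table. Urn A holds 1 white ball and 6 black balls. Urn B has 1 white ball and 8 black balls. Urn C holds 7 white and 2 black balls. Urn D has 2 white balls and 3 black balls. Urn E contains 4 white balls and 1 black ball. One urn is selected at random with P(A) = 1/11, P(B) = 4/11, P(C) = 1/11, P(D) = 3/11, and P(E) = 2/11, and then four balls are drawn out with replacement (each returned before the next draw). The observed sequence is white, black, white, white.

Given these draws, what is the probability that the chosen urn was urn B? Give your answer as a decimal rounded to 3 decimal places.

The likelihood of the observed sequence under each hypothesis: P(data | urn A) = (1/7)(6/7)(1/7)(1/7) = 0.002499; P(data | urn B) = (1/9)(8/9)(1/9)(1/9) = 0.0012193; P(data | urn C) = (7/9)(2/9)(7/9)(7/9) = 0.10456; P(data | urn D) = (2/5)(3/5)(2/5)(2/5) = 0.0384; P(data | urn E) = (4/5)(1/5)(4/5)(4/5) = 0.1024.
The prior-weighted likelihoods are 1/11 · 0.002499 = 0.00022718, 4/11 · 0.0012193 = 0.00044339, 1/11 · 0.10456 = 0.0095052, 3/11 · 0.0384 = 0.010473, 2/11 · 0.1024 = 0.018618; these sum to 0.039267.
By Bayes' rule, P(urn B | data) = (0.00044339) / (0.039267) = 0.011292.

0.011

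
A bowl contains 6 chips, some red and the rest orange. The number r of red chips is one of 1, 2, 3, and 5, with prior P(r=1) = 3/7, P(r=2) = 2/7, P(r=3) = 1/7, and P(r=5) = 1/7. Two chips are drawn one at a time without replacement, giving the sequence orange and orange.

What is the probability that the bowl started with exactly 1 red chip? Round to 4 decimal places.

0.6667

Compute the likelihood of the observed sequence for each case: P(data | r = 1) = (5/6)(4/5) = 2/3; P(data | r = 2) = (4/6)(3/5) = 2/5; P(data | r = 3) = (3/6)(2/5) = 1/5; P(data | r = 5) = (1/6)(0/5) = 0.
Multiplying each by its prior: 3/7 · 2/3 = 2/7, 2/7 · 2/5 = 4/35, 1/7 · 1/5 = 1/35, 1/7 · 0 = 0; summing to 3/7.
Hence P(r = 1 | data) = (2/7) / (3/7) = 2/3.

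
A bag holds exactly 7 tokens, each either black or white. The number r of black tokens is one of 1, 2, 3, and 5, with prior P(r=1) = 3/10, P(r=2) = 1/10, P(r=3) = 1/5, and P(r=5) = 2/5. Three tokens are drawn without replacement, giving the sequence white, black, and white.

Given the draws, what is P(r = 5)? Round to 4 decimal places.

The likelihood of the observed sequence under each hypothesis: P(data | r = 1) = (6/7)(1/6)(5/5) = 0.14286; P(data | r = 2) = (5/7)(2/6)(4/5) = 0.19048; P(data | r = 3) = (4/7)(3/6)(3/5) = 0.17143; P(data | r = 5) = (2/7)(5/6)(1/5) = 0.047619.
The prior-weighted likelihoods are 3/10 · 0.14286 = 0.042857, 1/10 · 0.19048 = 0.019048, 1/5 · 0.17143 = 0.034286, 2/5 · 0.047619 = 0.019048; with total 0.11524.
By Bayes' rule, P(r = 5 | data) = (0.019048) / (0.11524) = 0.16529.

0.1653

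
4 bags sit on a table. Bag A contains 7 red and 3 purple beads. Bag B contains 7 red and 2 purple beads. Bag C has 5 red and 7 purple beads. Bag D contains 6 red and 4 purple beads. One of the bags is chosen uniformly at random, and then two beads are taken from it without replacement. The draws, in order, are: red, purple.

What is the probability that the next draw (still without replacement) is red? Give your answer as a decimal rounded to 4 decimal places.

0.6403

For each hypothesis, P(data | H) works out to: P(data | bag A) = (7/10)(3/9) = 7/30; P(data | bag B) = (7/9)(2/8) = 7/36; P(data | bag C) = (5/12)(7/11) = 35/132; P(data | bag D) = (6/10)(4/9) = 4/15.
Multiplying each by its prior: 1/4 · 7/30 = 7/120, 1/4 · 7/36 = 7/144, 1/4 · 35/132 = 35/528, 1/4 · 4/15 = 1/15; with total 95/396.
Normalising, the posterior is P(bag A | data) = 0.24316, P(bag B | data) = 0.20263, P(bag C | data) = 0.27632, P(bag D | data) = 0.27789.
Averaging over the posterior, P(red next | data) = (3/4)(0.24316) + (6/7)(0.20263) + (2/5)(0.27632) + (5/8)(0.27789) = 0.64026.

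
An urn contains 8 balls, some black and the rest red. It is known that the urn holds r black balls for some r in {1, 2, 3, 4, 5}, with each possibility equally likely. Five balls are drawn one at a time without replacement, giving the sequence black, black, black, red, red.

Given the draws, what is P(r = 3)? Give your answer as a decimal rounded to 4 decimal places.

0.1563

For each hypothesis, P(data | H) works out to: P(data | r = 1) = (1/8)(0/7) = 0; P(data | r = 2) = (2/8)(1/7)(0/6) = 0; P(data | r = 3) = (3/8)(2/7)(1/6)(5/5)(4/4) = 1/56; P(data | r = 4) = (4/8)(3/7)(2/6)(4/5)(3/4) = 3/70; P(data | r = 5) = (5/8)(4/7)(3/6)(3/5)(2/4) = 3/56.
Multiplying each by its prior: 1/5 · 0 = 0, 1/5 · 0 = 0, 1/5 · 1/56 = 1/280, 1/5 · 3/70 = 3/350, 1/5 · 3/56 = 3/280; these sum to 4/175.
Therefore the posterior P(r = 3 | data) = (1/280) / (4/175) = 5/32.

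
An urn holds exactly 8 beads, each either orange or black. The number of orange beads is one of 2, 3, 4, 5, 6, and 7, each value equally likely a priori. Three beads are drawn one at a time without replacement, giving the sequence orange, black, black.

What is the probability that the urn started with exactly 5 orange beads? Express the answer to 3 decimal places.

Compute the likelihood of the observed sequence for each case: P(data | r = 2) = (2/8)(6/7)(5/6) = 5/28; P(data | r = 3) = (3/8)(5/7)(4/6) = 5/28; P(data | r = 4) = (4/8)(4/7)(3/6) = 1/7; P(data | r = 5) = (5/8)(3/7)(2/6) = 5/56; P(data | r = 6) = (6/8)(2/7)(1/6) = 1/28; P(data | r = 7) = (7/8)(1/7)(0/6) = 0.
Weighting by the prior gives 1/6 · 5/28 = 5/168, 1/6 · 5/28 = 5/168, 1/6 · 1/7 = 1/42, 1/6 · 5/56 = 5/336, 1/6 · 1/28 = 1/168, 1/6 · 0 = 0; these sum to 5/48.
Hence P(r = 5 | data) = (5/336) / (5/48) = 1/7.

0.143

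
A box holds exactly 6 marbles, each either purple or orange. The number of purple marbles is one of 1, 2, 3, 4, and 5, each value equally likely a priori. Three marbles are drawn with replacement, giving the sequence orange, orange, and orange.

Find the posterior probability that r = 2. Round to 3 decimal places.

0.284

Compute the likelihood of the observed sequence for each case: P(data | r = 1) = (5/6)(5/6)(5/6) = 0.5787; P(data | r = 2) = (4/6)(4/6)(4/6) = 0.2963; P(data | r = 3) = (3/6)(3/6)(3/6) = 0.125; P(data | r = 4) = (2/6)(2/6)(2/6) = 0.037037; P(data | r = 5) = (1/6)(1/6)(1/6) = 0.0046296.
Weighting by the prior gives 1/5 · 0.5787 = 0.11574, 1/5 · 0.2963 = 0.059259, 1/5 · 0.125 = 0.025, 1/5 · 0.037037 = 0.0074074, 1/5 · 0.0046296 = 0.00092593; with total 0.20833.
Therefore the posterior P(r = 2 | data) = (0.059259) / (0.20833) = 0.28444.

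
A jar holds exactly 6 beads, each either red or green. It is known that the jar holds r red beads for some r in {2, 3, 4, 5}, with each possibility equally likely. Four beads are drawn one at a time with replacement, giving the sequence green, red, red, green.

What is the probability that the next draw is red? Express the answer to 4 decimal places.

Compute the likelihood of the observed sequence for each case: P(data | r = 2) = (4/6)(2/6)(2/6)(4/6) = 0.049383; P(data | r = 3) = (3/6)(3/6)(3/6)(3/6) = 0.0625; P(data | r = 4) = (2/6)(4/6)(4/6)(2/6) = 0.049383; P(data | r = 5) = (1/6)(5/6)(5/6)(1/6) = 0.01929.
The prior-weighted likelihoods are 1/4 · 0.049383 = 0.012346, 1/4 · 0.0625 = 0.015625, 1/4 · 0.049383 = 0.012346, 1/4 · 0.01929 = 0.0048225; these sum to 0.045139.
Dividing through by the total gives posterior P(r = 2 | data) = 0.2735, P(r = 3 | data) = 0.34615, P(r = 4 | data) = 0.2735, P(r = 5 | data) = 0.10684.
So P(red next | data) = Σ P(red next | H) P(H | data) = (1/3)(0.2735) + (1/2)(0.34615) + (2/3)(0.2735) + (5/6)(0.10684) = 0.53561.

0.5356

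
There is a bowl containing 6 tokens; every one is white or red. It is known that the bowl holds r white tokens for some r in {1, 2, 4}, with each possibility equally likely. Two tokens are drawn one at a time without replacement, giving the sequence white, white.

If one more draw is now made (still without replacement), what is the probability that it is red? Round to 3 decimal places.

Under each hypothesis, the probability of the observed sequence is: P(data | r = 1) = (1/6)(0/5) = 0; P(data | r = 2) = (2/6)(1/5) = 1/15; P(data | r = 4) = (4/6)(3/5) = 2/5.
The prior-weighted likelihoods are 1/3 · 0 = 0, 1/3 · 1/15 = 1/45, 1/3 · 2/5 = 2/15; summing to 7/45.
The posterior is then P(r = 1 | data) = 0, P(r = 2 | data) = 1/7, P(r = 4 | data) = 6/7.
So P(red next | data) = Σ P(red next | H) P(H | data) = (1)(1/7) + (1/2)(6/7) = 4/7.

0.571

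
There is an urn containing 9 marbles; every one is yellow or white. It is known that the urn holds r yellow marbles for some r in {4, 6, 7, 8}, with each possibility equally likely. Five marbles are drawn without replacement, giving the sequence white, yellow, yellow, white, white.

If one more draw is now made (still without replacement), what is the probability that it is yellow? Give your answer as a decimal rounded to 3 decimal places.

Under each hypothesis, the probability of the observed sequence is: P(data | r = 4) = (5/9)(4/8)(3/7)(4/6)(3/5) = 1/21; P(data | r = 6) = (3/9)(6/8)(5/7)(2/6)(1/5) = 1/84; P(data | r = 7) = (2/9)(7/8)(6/7)(1/6)(0/5) = 0; P(data | r = 8) = (1/9)(8/8)(7/7)(0/6) = 0.
The prior-weighted likelihoods are 1/4 · 1/21 = 1/84, 1/4 · 1/84 = 1/336, 1/4 · 0 = 0, 1/4 · 0 = 0; with total 5/336.
Dividing through by the total gives posterior P(r = 4 | data) = 4/5, P(r = 6 | data) = 1/5, P(r = 7 | data) = 0, P(r = 8 | data) = 0.
The predictive probability is P(yellow next | data) = (1/2)(4/5) + (1)(1/5) = 3/5.

0.600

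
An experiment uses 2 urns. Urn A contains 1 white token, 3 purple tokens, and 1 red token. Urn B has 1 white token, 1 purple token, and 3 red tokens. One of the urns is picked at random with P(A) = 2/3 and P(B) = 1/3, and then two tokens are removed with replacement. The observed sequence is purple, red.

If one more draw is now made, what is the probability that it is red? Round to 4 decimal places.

Under each hypothesis, the probability of the observed sequence is: P(data | urn A) = (3/5)(1/5) = 3/25; P(data | urn B) = (1/5)(3/5) = 3/25.
Weighting by the prior gives 2/3 · 3/25 = 2/25, 1/3 · 3/25 = 1/25; with total 3/25.
Dividing through by the total gives posterior P(urn A | data) = 2/3, P(urn B | data) = 1/3.
The predictive probability is P(red next | data) = (1/5)(2/3) + (3/5)(1/3) = 1/3.

0.3333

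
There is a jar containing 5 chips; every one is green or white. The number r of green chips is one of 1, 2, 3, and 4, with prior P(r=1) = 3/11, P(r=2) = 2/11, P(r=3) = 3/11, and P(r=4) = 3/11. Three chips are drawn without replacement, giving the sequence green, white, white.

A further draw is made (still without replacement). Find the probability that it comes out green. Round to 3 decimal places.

0.385

Under each hypothesis, the probability of the observed sequence is: P(data | r = 1) = (1/5)(4/4)(3/3) = 1/5; P(data | r = 2) = (2/5)(3/4)(2/3) = 1/5; P(data | r = 3) = (3/5)(2/4)(1/3) = 1/10; P(data | r = 4) = (4/5)(1/4)(0/3) = 0.
Multiplying each by its prior: 3/11 · 1/5 = 3/55, 2/11 · 1/5 = 2/55, 3/11 · 1/10 = 3/110, 3/11 · 0 = 0; with total 13/110.
Normalising, the posterior is P(r = 1 | data) = 6/13, P(r = 2 | data) = 4/13, P(r = 3 | data) = 3/13, P(r = 4 | data) = 0.
The predictive probability is P(green next | data) = (0)(6/13) + (1/2)(4/13) + (1)(3/13) = 5/13.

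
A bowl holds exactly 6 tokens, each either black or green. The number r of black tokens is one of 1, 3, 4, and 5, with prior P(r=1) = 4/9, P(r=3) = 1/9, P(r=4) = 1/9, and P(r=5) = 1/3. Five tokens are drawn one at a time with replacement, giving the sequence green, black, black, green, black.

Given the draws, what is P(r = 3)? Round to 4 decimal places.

Compute the likelihood of the observed sequence for each case: P(data | r = 1) = (5/6)(1/6)(1/6)(5/6)(1/6) = 0.003215; P(data | r = 3) = (3/6)(3/6)(3/6)(3/6)(3/6) = 0.03125; P(data | r = 4) = (2/6)(4/6)(4/6)(2/6)(4/6) = 0.032922; P(data | r = 5) = (1/6)(5/6)(5/6)(1/6)(5/6) = 0.016075.
Multiplying each by its prior: 4/9 · 0.003215 = 0.0014289, 1/9 · 0.03125 = 0.0034722, 1/9 · 0.032922 = 0.003658, 1/3 · 0.016075 = 0.0053584; summing to 0.013917.
By Bayes' rule, P(r = 3 | data) = (0.0034722) / (0.013917) = 0.24949.

0.2495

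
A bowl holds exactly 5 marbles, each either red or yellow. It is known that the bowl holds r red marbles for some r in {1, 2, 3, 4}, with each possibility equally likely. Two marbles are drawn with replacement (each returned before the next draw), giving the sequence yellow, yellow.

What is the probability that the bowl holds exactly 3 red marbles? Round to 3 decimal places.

For each hypothesis, P(data | H) works out to: P(data | r = 1) = (4/5)(4/5) = 16/25; P(data | r = 2) = (3/5)(3/5) = 9/25; P(data | r = 3) = (2/5)(2/5) = 4/25; P(data | r = 4) = (1/5)(1/5) = 1/25.
The prior-weighted likelihoods are 1/4 · 16/25 = 4/25, 1/4 · 9/25 = 9/100, 1/4 · 4/25 = 1/25, 1/4 · 1/25 = 1/100; with total 3/10.
By Bayes' rule, P(r = 3 | data) = (1/25) / (3/10) = 2/15.

0.133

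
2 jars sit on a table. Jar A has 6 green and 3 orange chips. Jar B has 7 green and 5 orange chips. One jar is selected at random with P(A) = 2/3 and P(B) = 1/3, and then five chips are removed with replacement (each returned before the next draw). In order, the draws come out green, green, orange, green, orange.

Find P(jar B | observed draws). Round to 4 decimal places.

Compute the likelihood of the observed sequence for each case: P(data | jar A) = (6/9)(6/9)(3/9)(6/9)(3/9) = 0.032922; P(data | jar B) = (7/12)(7/12)(5/12)(7/12)(5/12) = 0.034461.
Multiplying each by its prior: 2/3 · 0.032922 = 0.021948, 1/3 · 0.034461 = 0.011487; with total 0.033435.
Therefore the posterior P(jar B | data) = (0.011487) / (0.033435) = 0.34356.

0.3436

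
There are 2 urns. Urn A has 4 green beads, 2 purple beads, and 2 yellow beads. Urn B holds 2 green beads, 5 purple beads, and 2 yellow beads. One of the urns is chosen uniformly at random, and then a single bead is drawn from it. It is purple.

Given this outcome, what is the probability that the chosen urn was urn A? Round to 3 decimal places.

The likelihood of this draw under each hypothesis: P(data | urn A) = (2/8) = 1/4; P(data | urn B) = (5/9) = 5/9.
Multiplying each by its prior: 1/2 · 1/4 = 1/8, 1/2 · 5/9 = 5/18; these sum to 29/72.
So P(urn A | data) = (1/8) / (29/72) = 9/29.

0.310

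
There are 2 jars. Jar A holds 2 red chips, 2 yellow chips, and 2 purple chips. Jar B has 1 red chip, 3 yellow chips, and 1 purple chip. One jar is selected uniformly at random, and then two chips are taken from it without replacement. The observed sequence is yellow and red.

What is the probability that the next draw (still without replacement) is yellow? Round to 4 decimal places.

0.4706

The likelihood of the observed sequence under each hypothesis: P(data | jar A) = (2/6)(2/5) = 2/15; P(data | jar B) = (3/5)(1/4) = 3/20.
Multiplying each by its prior: 1/2 · 2/15 = 1/15, 1/2 · 3/20 = 3/40; with total 17/120.
The posterior is then P(jar A | data) = 8/17, P(jar B | data) = 9/17.
Averaging over the posterior, P(yellow next | data) = (1/4)(8/17) + (2/3)(9/17) = 8/17.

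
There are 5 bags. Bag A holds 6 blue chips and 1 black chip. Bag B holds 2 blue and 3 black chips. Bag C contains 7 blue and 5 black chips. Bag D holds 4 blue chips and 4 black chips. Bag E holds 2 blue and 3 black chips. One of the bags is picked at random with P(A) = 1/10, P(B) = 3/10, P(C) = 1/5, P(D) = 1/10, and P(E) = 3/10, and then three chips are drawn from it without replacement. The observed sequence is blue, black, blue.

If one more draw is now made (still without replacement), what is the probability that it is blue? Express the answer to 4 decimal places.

0.3130

The likelihood of the observed sequence under each hypothesis: P(data | bag A) = (6/7)(1/6)(5/5) = 0.14286; P(data | bag B) = (2/5)(3/4)(1/3) = 0.1; P(data | bag C) = (7/12)(5/11)(6/10) = 0.15909; P(data | bag D) = (4/8)(4/7)(3/6) = 0.14286; P(data | bag E) = (2/5)(3/4)(1/3) = 0.1.
The prior-weighted likelihoods are 1/10 · 0.14286 = 0.014286, 3/10 · 0.1 = 0.03, 1/5 · 0.15909 = 0.031818, 1/10 · 0.14286 = 0.014286, 3/10 · 0.1 = 0.03; these sum to 0.12039.
Dividing through by the total gives posterior P(bag A | data) = 0.11866, P(bag B | data) = 0.24919, P(bag C | data) = 0.26429, P(bag D | data) = 0.11866, P(bag E | data) = 0.24919.
Averaging over the posterior, P(blue next | data) = (1)(0.11866) + (0)(0.24919) + (5/9)(0.26429) + (2/5)(0.11866) + (0)(0.24919) = 0.31296.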